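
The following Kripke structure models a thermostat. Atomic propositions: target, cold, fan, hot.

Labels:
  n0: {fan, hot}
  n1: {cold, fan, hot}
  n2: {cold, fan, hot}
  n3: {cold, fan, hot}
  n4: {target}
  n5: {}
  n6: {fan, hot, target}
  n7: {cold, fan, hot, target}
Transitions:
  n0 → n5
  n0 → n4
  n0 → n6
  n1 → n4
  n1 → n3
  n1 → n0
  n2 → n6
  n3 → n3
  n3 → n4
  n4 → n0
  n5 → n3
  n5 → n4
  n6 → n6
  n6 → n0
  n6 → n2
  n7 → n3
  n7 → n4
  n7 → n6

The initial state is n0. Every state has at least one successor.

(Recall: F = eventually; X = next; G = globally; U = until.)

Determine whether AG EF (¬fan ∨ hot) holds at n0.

Satisfied

States satisfying EF (¬fan ∨ hot): {n0, n1, n2, n3, n4, n5, n6, n7}.
States satisfying AG EF (¬fan ∨ hot): {n0, n1, n2, n3, n4, n5, n6, n7}.
Every state reachable from n0 satisfies EF (¬fan ∨ hot).
n0 ∈ Sat(AG EF (¬fan ∨ hot)).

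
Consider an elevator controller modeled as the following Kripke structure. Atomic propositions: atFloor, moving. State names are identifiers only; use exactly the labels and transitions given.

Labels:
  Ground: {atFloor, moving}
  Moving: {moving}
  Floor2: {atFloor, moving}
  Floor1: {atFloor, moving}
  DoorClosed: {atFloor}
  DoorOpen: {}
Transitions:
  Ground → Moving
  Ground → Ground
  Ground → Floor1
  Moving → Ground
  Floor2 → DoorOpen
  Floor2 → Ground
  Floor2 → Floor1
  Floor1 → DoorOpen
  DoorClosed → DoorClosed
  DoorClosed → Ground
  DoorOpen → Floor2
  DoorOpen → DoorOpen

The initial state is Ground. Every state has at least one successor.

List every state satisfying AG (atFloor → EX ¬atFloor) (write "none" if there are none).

States satisfying atFloor → EX ¬atFloor: {Ground, Moving, Floor2, Floor1, DoorOpen}.
States satisfying AG (atFloor → EX ¬atFloor): {Ground, Moving, Floor2, Floor1, DoorOpen}.

{Ground, Moving, Floor2, Floor1, DoorOpen}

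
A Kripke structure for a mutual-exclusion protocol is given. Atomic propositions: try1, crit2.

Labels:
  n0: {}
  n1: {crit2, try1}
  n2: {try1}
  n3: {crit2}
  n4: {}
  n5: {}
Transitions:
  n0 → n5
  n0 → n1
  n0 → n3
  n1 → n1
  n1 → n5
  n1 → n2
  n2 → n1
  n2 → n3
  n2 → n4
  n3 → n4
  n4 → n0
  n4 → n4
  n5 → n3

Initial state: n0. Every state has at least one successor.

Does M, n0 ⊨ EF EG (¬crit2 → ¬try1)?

Holds

States satisfying EG (¬crit2 → ¬try1): {n0, n1, n3, n4, n5}.
States satisfying EF EG (¬crit2 → ¬try1): {n0, n1, n2, n3, n4, n5}.
Some path from n0 reaches a state where EG (¬crit2 → ¬try1) holds.
n0 ∈ Sat(EF EG (¬crit2 → ¬try1)).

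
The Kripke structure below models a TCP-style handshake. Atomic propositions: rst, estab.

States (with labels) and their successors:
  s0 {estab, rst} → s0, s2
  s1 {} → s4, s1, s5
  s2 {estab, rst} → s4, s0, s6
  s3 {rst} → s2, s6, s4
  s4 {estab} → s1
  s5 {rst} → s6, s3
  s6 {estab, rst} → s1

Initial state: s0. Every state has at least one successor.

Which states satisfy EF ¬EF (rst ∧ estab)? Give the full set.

States satisfying ¬EF (rst ∧ estab): ∅.
States satisfying EF ¬EF (rst ∧ estab): ∅.

none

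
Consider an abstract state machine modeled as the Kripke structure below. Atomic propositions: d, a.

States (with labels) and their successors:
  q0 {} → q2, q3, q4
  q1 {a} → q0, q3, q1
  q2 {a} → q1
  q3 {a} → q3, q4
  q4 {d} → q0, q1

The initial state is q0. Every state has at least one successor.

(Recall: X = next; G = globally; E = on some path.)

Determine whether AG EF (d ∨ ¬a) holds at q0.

Yes

States satisfying EF (d ∨ ¬a): {q0, q1, q2, q3, q4}.
States satisfying AG EF (d ∨ ¬a): {q0, q1, q2, q3, q4}.
Every state reachable from q0 satisfies EF (d ∨ ¬a).
q0 ∈ Sat(AG EF (d ∨ ¬a)).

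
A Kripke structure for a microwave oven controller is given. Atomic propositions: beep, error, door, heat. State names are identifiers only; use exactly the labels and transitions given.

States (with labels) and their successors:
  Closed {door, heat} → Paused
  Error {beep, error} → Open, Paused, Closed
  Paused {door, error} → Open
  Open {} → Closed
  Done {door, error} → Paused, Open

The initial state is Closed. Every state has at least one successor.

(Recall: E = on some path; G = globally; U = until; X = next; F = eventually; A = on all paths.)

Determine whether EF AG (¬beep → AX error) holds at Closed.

States satisfying AG (¬beep → AX error): ∅.
States satisfying EF AG (¬beep → AX error): ∅.
No suitable path/successor from Closed witnesses the formula.
Closed ∉ Sat(EF AG (¬beep → AX error)).

Does not hold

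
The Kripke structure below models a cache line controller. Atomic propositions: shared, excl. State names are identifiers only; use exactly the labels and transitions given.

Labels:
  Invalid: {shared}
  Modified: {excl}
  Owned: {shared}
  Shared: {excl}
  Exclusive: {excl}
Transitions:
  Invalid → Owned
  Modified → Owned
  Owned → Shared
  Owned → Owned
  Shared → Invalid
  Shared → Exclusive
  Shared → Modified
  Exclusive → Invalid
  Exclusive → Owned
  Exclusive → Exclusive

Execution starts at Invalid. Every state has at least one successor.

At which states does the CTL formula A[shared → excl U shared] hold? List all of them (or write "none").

{Invalid, Modified, Owned}

States satisfying shared → excl: {Modified, Shared, Exclusive}.
States satisfying shared: {Invalid, Owned}.
States satisfying A[shared → excl U shared]: {Invalid, Modified, Owned}.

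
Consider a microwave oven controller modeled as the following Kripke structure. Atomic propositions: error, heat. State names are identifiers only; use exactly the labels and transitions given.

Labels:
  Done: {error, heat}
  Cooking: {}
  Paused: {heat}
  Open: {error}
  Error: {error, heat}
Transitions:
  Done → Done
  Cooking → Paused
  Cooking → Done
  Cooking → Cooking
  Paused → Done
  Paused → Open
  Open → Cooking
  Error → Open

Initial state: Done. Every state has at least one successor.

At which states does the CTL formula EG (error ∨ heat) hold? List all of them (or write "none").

States satisfying error ∨ heat: {Done, Paused, Open, Error}.
States satisfying EG (error ∨ heat): {Done, Paused}.

{Done, Paused}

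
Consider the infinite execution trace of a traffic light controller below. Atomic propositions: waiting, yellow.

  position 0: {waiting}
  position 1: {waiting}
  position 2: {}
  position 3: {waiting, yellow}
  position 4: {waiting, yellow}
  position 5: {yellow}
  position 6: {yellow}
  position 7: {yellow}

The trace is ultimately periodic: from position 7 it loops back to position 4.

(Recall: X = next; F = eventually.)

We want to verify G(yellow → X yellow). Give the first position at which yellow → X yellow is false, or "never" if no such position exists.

never

yellow → X yellow holds at every position 0..7, and those are all the positions the trace ever visits, so the invariant G(yellow → X yellow) is never violated.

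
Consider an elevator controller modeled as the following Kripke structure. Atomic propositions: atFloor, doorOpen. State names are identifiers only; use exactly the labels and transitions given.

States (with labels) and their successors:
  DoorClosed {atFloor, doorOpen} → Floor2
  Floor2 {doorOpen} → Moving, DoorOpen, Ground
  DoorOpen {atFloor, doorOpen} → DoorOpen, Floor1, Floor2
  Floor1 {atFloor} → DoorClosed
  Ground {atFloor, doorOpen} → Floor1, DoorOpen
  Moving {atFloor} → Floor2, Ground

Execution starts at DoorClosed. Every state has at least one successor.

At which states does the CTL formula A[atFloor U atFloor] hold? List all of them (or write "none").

{DoorClosed, DoorOpen, Floor1, Ground, Moving}

States satisfying atFloor: {DoorClosed, DoorOpen, Floor1, Ground, Moving}.
States satisfying A[atFloor U atFloor]: {DoorClosed, DoorOpen, Floor1, Ground, Moving}.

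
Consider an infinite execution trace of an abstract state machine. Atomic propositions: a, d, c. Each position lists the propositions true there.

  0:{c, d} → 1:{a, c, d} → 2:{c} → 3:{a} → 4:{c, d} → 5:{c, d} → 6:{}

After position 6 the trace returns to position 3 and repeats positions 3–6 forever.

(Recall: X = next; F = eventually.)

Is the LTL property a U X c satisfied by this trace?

Holds

Walking from position 0: X c first holds at position 0, and a holds at every earlier position along the way, so a U X c holds.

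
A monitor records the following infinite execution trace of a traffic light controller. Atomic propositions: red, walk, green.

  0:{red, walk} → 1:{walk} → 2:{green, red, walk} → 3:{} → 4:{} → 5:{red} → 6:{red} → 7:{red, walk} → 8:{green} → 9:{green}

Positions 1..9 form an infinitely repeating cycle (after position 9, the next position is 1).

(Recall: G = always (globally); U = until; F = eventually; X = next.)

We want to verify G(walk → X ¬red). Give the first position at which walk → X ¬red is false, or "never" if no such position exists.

1

Check walk → X ¬red at each position in order: 0 ✓.
At position 1 the labels are {walk} and the next position 2 has {green, red, walk}, so walk → X ¬red is false there. This is the first violation.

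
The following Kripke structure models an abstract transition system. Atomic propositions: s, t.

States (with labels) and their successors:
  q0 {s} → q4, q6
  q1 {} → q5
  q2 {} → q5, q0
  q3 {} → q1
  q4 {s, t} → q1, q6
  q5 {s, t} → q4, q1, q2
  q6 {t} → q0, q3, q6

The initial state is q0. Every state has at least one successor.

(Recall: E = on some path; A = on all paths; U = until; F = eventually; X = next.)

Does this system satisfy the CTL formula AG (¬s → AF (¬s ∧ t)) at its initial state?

States satisfying ¬s → AF (¬s ∧ t): {q0, q4, q5, q6}.
States satisfying AG (¬s → AF (¬s ∧ t)): ∅.
q1 is reachable from q0 and violates ¬s → AF (¬s ∧ t), so AG fails at q0.
q0 ∉ Sat(AG (¬s → AF (¬s ∧ t))).

Does not hold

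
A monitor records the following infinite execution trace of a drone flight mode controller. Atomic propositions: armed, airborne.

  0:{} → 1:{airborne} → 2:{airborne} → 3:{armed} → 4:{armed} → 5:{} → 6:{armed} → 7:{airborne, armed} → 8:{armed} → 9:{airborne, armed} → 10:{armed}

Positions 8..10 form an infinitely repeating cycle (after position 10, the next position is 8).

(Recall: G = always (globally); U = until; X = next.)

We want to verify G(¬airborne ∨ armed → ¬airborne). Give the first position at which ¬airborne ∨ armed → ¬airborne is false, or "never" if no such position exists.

Check ¬airborne ∨ armed → ¬airborne at each position in order: 0 ✓, 1 ✓, 2 ✓, 3 ✓, 4 ✓, 5 ✓, 6 ✓.
At position 7 the labels are {airborne, armed}, so ¬airborne ∨ armed → ¬airborne is false there. This is the first violation.

7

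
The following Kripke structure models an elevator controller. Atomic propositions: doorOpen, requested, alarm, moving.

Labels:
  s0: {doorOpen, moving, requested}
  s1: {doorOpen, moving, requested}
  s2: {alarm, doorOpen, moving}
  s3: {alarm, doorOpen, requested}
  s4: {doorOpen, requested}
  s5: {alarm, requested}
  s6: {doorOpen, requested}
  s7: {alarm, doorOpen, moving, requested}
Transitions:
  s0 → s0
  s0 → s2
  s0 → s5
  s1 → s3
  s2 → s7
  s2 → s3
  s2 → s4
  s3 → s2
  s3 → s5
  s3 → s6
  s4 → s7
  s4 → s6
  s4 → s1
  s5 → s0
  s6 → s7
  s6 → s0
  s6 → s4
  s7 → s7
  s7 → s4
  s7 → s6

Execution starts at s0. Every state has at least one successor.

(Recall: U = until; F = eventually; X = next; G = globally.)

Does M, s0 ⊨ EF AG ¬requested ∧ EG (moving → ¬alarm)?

States satisfying AG ¬requested: ∅.
States satisfying EF AG ¬requested: ∅.
States satisfying moving → ¬alarm: {s0, s1, s3, s4, s5, s6}.
States satisfying EG (moving → ¬alarm): {s0, s1, s3, s4, s5, s6}.
States satisfying EF AG ¬requested ∧ EG (moving → ¬alarm): ∅.
s0 ∉ Sat(EF AG ¬requested ∧ EG (moving → ¬alarm)).

Does not hold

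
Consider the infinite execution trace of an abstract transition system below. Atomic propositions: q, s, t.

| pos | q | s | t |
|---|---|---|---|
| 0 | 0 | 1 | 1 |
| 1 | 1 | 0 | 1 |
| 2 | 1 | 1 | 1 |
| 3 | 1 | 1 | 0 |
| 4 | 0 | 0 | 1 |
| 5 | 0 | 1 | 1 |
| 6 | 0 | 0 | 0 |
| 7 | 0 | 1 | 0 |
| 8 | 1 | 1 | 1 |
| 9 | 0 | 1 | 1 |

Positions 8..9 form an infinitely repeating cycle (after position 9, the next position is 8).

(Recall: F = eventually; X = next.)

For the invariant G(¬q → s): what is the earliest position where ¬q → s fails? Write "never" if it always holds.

Check ¬q → s at each position in order: 0 ✓, 1 ✓, 2 ✓, 3 ✓.
At position 4 the labels are {t}, so ¬q → s is false there. This is the first violation.

4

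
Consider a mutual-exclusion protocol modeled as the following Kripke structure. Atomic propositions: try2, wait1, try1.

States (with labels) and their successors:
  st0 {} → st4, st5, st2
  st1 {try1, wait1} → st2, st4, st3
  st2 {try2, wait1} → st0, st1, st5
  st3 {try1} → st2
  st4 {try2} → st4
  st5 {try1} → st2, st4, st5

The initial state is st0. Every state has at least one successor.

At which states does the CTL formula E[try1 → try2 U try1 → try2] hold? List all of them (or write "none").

{st0, st2, st4}

States satisfying try1 → try2: {st0, st2, st4}.
States satisfying E[try1 → try2 U try1 → try2]: {st0, st2, st4}.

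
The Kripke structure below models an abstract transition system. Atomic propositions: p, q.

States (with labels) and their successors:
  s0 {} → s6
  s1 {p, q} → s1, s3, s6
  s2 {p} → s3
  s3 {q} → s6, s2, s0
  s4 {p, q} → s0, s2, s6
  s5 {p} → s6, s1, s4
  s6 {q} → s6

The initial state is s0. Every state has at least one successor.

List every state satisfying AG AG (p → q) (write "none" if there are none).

States satisfying AG (p → q): {s0, s6}.
States satisfying AG AG (p → q): {s0, s6}.

{s0, s6}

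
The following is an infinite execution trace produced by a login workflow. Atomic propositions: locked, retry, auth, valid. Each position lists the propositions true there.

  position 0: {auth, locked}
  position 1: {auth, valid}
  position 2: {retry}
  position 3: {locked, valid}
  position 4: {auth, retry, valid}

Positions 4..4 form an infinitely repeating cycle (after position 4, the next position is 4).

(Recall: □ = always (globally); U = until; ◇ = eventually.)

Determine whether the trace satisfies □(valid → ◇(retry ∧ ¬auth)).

Does not hold

valid → ◇(retry ∧ ¬auth) must hold at every position from 0 onward. It fails at position 3, so □(valid → ◇(retry ∧ ¬auth)) is false.
Positions where valid holds: 1, 3, 4.
Check ◇(retry ∧ ¬auth) at each: 1→ok, 3→fails, 4→fails.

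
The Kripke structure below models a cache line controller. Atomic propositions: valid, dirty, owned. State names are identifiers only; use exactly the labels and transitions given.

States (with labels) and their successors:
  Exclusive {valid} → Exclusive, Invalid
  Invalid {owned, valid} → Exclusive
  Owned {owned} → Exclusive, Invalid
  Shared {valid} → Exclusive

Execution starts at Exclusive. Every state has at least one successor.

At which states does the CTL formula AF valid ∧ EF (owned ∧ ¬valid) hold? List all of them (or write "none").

{Owned}

States satisfying valid: {Exclusive, Invalid, Shared}.
States satisfying AF valid: {Exclusive, Invalid, Owned, Shared}.
States satisfying owned ∧ ¬valid: {Owned}.
States satisfying EF (owned ∧ ¬valid): {Owned}.
States satisfying AF valid ∧ EF (owned ∧ ¬valid): {Owned}.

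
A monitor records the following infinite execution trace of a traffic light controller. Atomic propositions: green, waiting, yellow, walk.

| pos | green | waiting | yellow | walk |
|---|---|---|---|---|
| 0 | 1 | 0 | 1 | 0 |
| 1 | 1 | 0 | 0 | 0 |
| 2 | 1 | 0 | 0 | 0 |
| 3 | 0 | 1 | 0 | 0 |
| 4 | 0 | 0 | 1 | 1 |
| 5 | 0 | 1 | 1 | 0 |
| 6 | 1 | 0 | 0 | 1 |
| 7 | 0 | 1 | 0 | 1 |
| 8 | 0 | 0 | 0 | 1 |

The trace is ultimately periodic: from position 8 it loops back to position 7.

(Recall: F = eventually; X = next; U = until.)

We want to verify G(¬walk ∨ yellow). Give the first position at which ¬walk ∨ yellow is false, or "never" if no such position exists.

6

Check ¬walk ∨ yellow at each position in order: 0 ✓, 1 ✓, 2 ✓, 3 ✓, 4 ✓, 5 ✓.
At position 6 the labels are {green, walk}, so ¬walk ∨ yellow is false there. This is the first violation.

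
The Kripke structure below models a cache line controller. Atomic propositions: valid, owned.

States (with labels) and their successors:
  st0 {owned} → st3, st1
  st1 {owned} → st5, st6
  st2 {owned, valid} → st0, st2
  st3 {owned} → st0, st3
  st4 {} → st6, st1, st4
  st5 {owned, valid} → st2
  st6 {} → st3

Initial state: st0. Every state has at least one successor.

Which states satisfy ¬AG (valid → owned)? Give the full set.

States satisfying valid → owned: {st0, st1, st2, st3, st4, st5, st6}.
States satisfying AG (valid → owned): {st0, st1, st2, st3, st4, st5, st6}.
States satisfying ¬AG (valid → owned): ∅.

none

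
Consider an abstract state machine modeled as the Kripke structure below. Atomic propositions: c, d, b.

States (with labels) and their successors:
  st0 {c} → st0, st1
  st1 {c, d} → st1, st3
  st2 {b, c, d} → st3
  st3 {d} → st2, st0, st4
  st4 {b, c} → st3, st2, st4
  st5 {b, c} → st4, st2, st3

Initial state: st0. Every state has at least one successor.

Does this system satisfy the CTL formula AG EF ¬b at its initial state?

Yes

States satisfying EF ¬b: {st0, st1, st2, st3, st4, st5}.
States satisfying AG EF ¬b: {st0, st1, st2, st3, st4, st5}.
Every state reachable from st0 satisfies EF ¬b.
st0 ∈ Sat(AG EF ¬b).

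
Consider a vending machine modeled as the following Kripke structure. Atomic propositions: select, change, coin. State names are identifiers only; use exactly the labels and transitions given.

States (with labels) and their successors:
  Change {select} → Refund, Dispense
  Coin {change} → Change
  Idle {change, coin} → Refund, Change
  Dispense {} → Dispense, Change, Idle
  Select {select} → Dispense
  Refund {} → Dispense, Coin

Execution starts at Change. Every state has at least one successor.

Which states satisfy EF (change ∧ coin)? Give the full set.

{Change, Coin, Idle, Dispense, Select, Refund}

States satisfying change ∧ coin: {Idle}.
States satisfying EF (change ∧ coin): {Change, Coin, Idle, Dispense, Select, Refund}.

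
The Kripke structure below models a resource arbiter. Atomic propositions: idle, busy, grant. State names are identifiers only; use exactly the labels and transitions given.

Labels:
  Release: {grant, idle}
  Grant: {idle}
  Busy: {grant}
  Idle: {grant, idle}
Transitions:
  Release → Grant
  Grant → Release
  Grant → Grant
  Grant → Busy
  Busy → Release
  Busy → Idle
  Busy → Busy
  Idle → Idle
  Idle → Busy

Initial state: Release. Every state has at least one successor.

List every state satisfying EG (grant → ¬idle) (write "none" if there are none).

States satisfying grant → ¬idle: {Grant, Busy}.
States satisfying EG (grant → ¬idle): {Grant, Busy}.

{Grant, Busy}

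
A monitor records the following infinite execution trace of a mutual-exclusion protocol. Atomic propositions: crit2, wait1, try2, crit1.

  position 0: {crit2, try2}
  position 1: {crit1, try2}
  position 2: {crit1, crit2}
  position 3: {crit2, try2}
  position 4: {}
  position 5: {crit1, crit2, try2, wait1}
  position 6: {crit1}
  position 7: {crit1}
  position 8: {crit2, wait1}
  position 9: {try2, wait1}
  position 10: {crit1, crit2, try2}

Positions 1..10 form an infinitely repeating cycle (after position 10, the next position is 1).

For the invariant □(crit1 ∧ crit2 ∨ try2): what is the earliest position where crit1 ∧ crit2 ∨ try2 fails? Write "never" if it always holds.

4

Check crit1 ∧ crit2 ∨ try2 at each position in order: 0 ✓, 1 ✓, 2 ✓, 3 ✓.
At position 4 the labels are {}, so crit1 ∧ crit2 ∨ try2 is false there. This is the first violation.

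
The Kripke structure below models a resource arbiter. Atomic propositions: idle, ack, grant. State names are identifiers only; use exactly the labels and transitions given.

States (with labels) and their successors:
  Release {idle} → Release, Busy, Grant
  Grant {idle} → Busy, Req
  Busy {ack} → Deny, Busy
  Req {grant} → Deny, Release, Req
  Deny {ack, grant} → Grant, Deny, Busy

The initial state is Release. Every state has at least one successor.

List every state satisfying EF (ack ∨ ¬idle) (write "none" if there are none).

States satisfying ack ∨ ¬idle: {Busy, Req, Deny}.
States satisfying EF (ack ∨ ¬idle): {Release, Grant, Busy, Req, Deny}.

{Release, Grant, Busy, Req, Deny}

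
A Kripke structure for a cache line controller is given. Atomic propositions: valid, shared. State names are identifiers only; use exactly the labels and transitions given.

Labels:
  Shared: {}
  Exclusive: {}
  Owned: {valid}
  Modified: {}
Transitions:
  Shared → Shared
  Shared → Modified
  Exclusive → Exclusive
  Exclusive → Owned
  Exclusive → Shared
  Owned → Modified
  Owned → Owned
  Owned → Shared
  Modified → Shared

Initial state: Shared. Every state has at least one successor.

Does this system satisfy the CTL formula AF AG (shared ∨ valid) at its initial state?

Does not hold

States satisfying AG (shared ∨ valid): ∅.
States satisfying AF AG (shared ∨ valid): ∅.
There is a path from Shared along which AG (shared ∨ valid) never holds.
Shared ∉ Sat(AF AG (shared ∨ valid)).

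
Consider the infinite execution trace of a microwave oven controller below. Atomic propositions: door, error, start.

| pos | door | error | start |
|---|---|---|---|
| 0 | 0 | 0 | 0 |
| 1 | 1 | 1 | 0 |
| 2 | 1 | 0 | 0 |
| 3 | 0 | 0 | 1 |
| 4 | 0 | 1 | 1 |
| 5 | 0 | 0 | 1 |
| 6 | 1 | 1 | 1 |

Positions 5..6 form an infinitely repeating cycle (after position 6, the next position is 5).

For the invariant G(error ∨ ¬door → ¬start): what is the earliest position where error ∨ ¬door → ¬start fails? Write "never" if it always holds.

Check error ∨ ¬door → ¬start at each position in order: 0 ✓, 1 ✓, 2 ✓.
At position 3 the labels are {start}, so error ∨ ¬door → ¬start is false there. This is the first violation.

3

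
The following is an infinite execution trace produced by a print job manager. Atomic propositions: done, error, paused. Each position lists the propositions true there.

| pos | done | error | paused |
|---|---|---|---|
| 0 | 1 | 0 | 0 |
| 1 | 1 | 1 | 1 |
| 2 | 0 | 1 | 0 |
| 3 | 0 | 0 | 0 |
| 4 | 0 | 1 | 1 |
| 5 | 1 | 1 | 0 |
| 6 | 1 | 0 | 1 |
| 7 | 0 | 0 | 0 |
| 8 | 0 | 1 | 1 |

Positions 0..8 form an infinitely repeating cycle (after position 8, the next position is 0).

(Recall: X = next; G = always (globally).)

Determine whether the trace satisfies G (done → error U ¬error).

Holds

done → error U ¬error holds at every position 0..8, and those are all positions ever visited, so G (done → error U ¬error) holds.
Positions where done holds: 0, 1, 5, 6.
Check error U ¬error at each: 0→ok, 1→ok, 5→ok, 6→ok.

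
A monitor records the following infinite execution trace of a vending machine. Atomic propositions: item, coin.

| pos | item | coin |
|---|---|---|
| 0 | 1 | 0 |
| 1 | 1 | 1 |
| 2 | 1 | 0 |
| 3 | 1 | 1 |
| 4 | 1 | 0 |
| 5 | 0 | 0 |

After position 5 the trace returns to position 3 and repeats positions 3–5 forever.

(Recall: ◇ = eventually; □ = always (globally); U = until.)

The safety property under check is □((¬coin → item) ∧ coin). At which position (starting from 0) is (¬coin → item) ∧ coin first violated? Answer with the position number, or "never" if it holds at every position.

0

At position 0 the labels are {item}, so (¬coin → item) ∧ coin is false there. This is the first violation.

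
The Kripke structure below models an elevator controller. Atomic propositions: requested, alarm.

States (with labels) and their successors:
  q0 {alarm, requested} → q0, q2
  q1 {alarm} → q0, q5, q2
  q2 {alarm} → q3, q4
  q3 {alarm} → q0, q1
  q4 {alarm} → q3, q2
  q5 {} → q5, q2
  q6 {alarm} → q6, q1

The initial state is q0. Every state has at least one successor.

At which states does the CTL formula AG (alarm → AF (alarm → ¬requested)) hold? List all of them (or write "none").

States satisfying alarm → AF (alarm → ¬requested): {q1, q2, q3, q4, q5, q6}.
States satisfying AG (alarm → AF (alarm → ¬requested)): ∅.

none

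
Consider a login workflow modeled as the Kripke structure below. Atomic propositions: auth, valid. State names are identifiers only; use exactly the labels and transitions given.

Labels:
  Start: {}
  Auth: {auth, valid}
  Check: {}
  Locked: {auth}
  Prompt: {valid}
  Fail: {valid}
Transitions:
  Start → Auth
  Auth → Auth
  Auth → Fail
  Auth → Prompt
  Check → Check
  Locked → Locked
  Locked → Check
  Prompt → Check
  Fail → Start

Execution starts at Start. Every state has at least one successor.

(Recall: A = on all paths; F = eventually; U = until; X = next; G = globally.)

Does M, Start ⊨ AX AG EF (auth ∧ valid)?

States satisfying AG EF (auth ∧ valid): ∅.
States satisfying AX AG EF (auth ∧ valid): ∅.
Start ∉ Sat(AX AG EF (auth ∧ valid)).

Violated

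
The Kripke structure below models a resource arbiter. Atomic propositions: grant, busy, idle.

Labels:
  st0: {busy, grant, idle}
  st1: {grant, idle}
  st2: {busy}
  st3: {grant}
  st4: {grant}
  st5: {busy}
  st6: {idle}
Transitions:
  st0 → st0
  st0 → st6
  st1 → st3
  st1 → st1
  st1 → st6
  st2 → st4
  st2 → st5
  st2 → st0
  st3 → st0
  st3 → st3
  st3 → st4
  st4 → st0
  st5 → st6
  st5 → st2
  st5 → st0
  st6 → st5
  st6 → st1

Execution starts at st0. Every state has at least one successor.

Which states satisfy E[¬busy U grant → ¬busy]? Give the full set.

States satisfying ¬busy: {st1, st3, st4, st6}.
States satisfying grant → ¬busy: {st1, st2, st3, st4, st5, st6}.
States satisfying E[¬busy U grant → ¬busy]: {st1, st2, st3, st4, st5, st6}.

{st1, st2, st3, st4, st5, st6}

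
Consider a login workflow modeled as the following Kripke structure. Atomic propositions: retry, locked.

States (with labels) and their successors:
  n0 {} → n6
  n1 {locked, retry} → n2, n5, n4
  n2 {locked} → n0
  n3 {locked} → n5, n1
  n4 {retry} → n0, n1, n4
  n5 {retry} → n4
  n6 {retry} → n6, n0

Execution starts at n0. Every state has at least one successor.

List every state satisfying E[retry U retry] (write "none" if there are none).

States satisfying retry: {n1, n4, n5, n6}.
States satisfying E[retry U retry]: {n1, n4, n5, n6}.

{n1, n4, n5, n6}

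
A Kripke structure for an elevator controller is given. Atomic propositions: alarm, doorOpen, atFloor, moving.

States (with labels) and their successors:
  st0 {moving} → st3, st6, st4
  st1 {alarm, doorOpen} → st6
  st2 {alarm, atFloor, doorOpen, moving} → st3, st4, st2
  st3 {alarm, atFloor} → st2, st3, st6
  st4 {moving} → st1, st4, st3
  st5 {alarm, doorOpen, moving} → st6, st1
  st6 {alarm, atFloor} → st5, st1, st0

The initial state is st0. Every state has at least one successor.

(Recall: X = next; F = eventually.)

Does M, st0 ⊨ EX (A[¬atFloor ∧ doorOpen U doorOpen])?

Does not hold

States satisfying A[¬atFloor ∧ doorOpen U doorOpen]: {st1, st2, st5}.
States satisfying EX (A[¬atFloor ∧ doorOpen U doorOpen]): {st2, st3, st4, st5, st6}.
No suitable path/successor from st0 witnesses the formula.
st0 ∉ Sat(EX (A[¬atFloor ∧ doorOpen U doorOpen])).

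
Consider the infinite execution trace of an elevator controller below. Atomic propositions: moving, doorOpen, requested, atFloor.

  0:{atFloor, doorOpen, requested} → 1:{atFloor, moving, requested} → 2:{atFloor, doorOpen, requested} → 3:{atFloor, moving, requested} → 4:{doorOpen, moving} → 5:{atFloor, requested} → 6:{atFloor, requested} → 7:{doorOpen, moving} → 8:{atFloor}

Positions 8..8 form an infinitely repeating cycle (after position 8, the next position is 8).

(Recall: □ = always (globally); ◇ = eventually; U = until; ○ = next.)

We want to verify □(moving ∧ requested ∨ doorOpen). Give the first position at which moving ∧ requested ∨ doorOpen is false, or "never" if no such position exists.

5

Check moving ∧ requested ∨ doorOpen at each position in order: 0 ✓, 1 ✓, 2 ✓, 3 ✓, 4 ✓.
At position 5 the labels are {atFloor, requested}, so moving ∧ requested ∨ doorOpen is false there. This is the first violation.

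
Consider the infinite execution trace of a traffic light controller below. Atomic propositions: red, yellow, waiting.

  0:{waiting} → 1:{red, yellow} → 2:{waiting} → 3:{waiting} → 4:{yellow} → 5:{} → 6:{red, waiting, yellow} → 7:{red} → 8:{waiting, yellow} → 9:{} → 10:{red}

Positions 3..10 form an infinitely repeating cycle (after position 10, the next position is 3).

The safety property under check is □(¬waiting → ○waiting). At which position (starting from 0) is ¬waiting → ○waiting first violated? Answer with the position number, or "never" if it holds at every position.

4

Check ¬waiting → ○waiting at each position in order: 0 ✓, 1 ✓, 2 ✓, 3 ✓.
At position 4 the labels are {yellow} and the next position 5 has {}, so ¬waiting → ○waiting is false there. This is the first violation.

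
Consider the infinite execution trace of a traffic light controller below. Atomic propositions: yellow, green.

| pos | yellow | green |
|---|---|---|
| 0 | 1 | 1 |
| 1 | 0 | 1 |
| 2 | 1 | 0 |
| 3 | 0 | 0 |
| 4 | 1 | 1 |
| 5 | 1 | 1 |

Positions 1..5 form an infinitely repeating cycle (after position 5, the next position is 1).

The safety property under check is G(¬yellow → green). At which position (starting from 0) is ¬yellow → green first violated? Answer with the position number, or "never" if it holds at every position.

3

Check ¬yellow → green at each position in order: 0 ✓, 1 ✓, 2 ✓.
At position 3 the labels are {}, so ¬yellow → green is false there. This is the first violation.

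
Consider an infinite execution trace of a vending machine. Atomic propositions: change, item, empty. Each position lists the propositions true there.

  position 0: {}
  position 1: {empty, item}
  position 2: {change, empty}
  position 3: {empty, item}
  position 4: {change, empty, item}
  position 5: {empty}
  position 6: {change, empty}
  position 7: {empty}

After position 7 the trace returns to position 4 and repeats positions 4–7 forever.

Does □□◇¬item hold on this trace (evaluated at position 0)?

Satisfied

□◇¬item holds at every position 0..7, and those are all positions ever visited, so □□◇¬item holds.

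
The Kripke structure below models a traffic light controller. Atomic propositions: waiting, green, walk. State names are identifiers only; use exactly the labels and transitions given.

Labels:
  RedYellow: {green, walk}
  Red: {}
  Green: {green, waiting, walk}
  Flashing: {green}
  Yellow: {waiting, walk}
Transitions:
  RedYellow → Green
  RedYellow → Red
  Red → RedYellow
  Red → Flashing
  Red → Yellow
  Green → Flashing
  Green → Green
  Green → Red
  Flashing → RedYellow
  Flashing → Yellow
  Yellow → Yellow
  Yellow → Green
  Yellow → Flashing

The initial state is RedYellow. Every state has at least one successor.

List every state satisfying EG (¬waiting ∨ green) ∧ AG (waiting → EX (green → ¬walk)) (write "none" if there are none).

States satisfying ¬waiting ∨ green: {RedYellow, Red, Green, Flashing}.
States satisfying EG (¬waiting ∨ green): {RedYellow, Red, Green, Flashing}.
States satisfying waiting → EX (green → ¬walk): {RedYellow, Red, Green, Flashing, Yellow}.
States satisfying AG (waiting → EX (green → ¬walk)): {RedYellow, Red, Green, Flashing, Yellow}.
States satisfying EG (¬waiting ∨ green) ∧ AG (waiting → EX (green → ¬walk)): {RedYellow, Red, Green, Flashing}.

{RedYellow, Red, Green, Flashing}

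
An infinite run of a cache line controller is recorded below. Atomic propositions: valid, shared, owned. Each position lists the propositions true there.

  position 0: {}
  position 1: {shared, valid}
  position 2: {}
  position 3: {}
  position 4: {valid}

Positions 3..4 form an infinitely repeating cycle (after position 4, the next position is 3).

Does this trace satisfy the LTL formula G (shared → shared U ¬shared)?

Yes

shared → shared U ¬shared holds at every position 0..4, and those are all positions ever visited, so G (shared → shared U ¬shared) holds.
Positions where shared holds: 1.
Check shared U ¬shared at each: 1→ok.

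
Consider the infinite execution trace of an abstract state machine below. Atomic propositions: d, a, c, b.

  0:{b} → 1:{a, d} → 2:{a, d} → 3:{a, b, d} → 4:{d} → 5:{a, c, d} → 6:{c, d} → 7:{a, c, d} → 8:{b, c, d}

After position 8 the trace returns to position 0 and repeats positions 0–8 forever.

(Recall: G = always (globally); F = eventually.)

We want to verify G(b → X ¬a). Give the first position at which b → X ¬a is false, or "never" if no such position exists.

At position 0 the labels are {b} and the next position 1 has {a, d}, so b → X ¬a is false there. This is the first violation.

0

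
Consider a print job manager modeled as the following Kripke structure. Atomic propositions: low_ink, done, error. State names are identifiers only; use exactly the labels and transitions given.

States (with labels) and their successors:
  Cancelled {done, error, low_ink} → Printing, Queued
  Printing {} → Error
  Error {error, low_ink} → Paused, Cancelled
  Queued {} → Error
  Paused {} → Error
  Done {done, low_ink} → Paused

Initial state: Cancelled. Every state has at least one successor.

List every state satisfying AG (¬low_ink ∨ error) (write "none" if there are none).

{Cancelled, Printing, Error, Queued, Paused}

States satisfying ¬low_ink ∨ error: {Cancelled, Printing, Error, Queued, Paused}.
States satisfying AG (¬low_ink ∨ error): {Cancelled, Printing, Error, Queued, Paused}.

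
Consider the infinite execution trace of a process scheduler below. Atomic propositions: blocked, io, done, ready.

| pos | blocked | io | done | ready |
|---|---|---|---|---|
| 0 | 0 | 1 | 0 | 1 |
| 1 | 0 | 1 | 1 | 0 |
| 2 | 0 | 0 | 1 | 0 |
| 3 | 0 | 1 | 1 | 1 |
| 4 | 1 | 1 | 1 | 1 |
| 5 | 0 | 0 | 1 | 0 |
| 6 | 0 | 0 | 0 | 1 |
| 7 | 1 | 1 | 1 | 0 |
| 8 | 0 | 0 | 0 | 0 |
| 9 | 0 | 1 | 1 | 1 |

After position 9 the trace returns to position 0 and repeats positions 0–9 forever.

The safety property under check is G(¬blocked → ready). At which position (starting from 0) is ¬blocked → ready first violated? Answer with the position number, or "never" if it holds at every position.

1

Check ¬blocked → ready at each position in order: 0 ✓.
At position 1 the labels are {done, io}, so ¬blocked → ready is false there. This is the first violation.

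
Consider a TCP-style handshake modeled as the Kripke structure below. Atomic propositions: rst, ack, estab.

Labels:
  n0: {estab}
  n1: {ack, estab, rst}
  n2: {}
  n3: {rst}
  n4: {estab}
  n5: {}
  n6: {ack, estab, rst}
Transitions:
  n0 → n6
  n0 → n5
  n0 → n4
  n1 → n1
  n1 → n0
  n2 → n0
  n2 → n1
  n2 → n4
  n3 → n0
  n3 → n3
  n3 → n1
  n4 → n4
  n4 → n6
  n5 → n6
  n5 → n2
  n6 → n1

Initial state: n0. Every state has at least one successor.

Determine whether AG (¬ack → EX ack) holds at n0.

Holds

States satisfying ¬ack → EX ack: {n0, n1, n2, n3, n4, n5, n6}.
States satisfying AG (¬ack → EX ack): {n0, n1, n2, n3, n4, n5, n6}.
Every state reachable from n0 satisfies ¬ack → EX ack.
n0 ∈ Sat(AG (¬ack → EX ack)).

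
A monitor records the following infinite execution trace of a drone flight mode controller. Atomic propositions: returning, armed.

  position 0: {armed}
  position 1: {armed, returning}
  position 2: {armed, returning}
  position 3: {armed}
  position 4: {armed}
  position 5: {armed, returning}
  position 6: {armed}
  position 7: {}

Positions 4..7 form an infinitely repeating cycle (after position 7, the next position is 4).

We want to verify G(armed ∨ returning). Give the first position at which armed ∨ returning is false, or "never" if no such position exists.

7

Check armed ∨ returning at each position in order: 0 ✓, 1 ✓, 2 ✓, 3 ✓, 4 ✓, 5 ✓, 6 ✓.
At position 7 the labels are {}, so armed ∨ returning is false there. This is the first violation.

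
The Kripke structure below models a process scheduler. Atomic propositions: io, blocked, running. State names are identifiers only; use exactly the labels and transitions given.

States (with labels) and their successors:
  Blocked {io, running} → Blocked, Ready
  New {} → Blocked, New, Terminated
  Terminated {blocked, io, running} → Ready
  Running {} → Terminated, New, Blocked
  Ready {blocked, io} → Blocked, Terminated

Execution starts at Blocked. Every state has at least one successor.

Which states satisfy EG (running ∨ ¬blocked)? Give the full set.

{Blocked, New, Running}

States satisfying running ∨ ¬blocked: {Blocked, New, Terminated, Running}.
States satisfying EG (running ∨ ¬blocked): {Blocked, New, Running}.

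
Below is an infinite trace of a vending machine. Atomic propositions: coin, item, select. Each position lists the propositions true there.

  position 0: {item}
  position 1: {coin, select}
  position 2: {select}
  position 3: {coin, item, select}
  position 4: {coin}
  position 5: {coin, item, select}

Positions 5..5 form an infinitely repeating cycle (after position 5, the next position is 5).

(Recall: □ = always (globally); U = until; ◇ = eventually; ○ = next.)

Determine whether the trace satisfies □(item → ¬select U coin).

Yes

item → ¬select U coin holds at every position 0..5, and those are all positions ever visited, so □(item → ¬select U coin) holds.
Positions where item holds: 0, 3, 5.
Check ¬select U coin at each: 0→ok, 3→ok, 5→ok.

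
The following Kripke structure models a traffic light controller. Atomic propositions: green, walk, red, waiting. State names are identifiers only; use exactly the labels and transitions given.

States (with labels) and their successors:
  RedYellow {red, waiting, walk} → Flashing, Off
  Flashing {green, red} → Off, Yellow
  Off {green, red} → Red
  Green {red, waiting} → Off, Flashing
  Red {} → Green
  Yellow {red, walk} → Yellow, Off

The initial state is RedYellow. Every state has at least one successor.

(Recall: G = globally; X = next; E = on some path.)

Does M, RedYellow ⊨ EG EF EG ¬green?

Yes

States satisfying EF EG ¬green: {RedYellow, Flashing, Off, Green, Red, Yellow}.
States satisfying EG EF EG ¬green: {RedYellow, Flashing, Off, Green, Red, Yellow}.
RedYellow ∈ Sat(EG EF EG ¬green).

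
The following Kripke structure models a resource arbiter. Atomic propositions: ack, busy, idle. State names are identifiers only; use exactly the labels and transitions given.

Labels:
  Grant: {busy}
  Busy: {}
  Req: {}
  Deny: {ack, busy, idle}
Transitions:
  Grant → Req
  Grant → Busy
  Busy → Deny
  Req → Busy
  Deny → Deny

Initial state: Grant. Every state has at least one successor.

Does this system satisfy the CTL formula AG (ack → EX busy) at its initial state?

States satisfying ack → EX busy: {Grant, Busy, Req, Deny}.
States satisfying AG (ack → EX busy): {Grant, Busy, Req, Deny}.
Every state reachable from Grant satisfies ack → EX busy.
Grant ∈ Sat(AG (ack → EX busy)).

Holds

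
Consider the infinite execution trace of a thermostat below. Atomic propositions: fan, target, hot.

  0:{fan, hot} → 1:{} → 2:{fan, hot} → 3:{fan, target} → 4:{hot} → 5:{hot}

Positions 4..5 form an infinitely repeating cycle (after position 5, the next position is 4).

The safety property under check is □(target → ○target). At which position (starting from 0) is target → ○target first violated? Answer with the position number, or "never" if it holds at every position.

3

Check target → ○target at each position in order: 0 ✓, 1 ✓, 2 ✓.
At position 3 the labels are {fan, target} and the next position 4 has {hot}, so target → ○target is false there. This is the first violation.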